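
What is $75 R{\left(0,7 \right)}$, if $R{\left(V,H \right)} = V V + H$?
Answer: $525$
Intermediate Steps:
$R{\left(V,H \right)} = H + V^{2}$ ($R{\left(V,H \right)} = V^{2} + H = H + V^{2}$)
$75 R{\left(0,7 \right)} = 75 \left(7 + 0^{2}\right) = 75 \left(7 + 0\right) = 75 \cdot 7 = 525$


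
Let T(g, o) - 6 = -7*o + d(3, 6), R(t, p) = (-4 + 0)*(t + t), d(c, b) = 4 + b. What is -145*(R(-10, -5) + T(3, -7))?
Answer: -21025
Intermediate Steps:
R(t, p) = -8*t
T(g, o) = 16 - 7*o (T(g, o) = 6 + (-7*o + (4 + 6)) = 6 + (-7*o + 10) = 6 + (10 - 7*o) = 16 - 7*o)
-145*(R(-10, -5) + T(3, -7)) = -145*(-8*(-10) + (16 - 7*(-7))) = -145*(80 + (16 + 49)) = -145*(80 + 65) = -145*145 = -21025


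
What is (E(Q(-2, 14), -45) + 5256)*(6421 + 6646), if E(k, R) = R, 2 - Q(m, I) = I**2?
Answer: 68092137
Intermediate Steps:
Q(m, I) = 2 - I**2
(E(Q(-2, 14), -45) + 5256)*(6421 + 6646) = (-45 + 5256)*(6421 + 6646) = 5211*13067 = 68092137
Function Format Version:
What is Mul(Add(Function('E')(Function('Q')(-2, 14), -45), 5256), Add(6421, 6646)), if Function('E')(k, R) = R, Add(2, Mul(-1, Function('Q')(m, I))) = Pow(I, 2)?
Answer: 68092137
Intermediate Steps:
Function('Q')(m, I) = Add(2, Mul(-1, Pow(I, 2)))
Mul(Add(Function('E')(Function('Q')(-2, 14), -45), 5256), Add(6421, 6646)) = Mul(Add(-45, 5256), Add(6421, 6646)) = Mul(5211, 13067) = 68092137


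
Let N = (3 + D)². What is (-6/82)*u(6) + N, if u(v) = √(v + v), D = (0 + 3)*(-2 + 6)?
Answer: 225 - 6*√3/41 ≈ 224.75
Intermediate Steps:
D = 12 (D = 3*4 = 12)
u(v) = √2*√v (u(v) = √(2*v) = √2*√v)
N = 225 (N = (3 + 12)² = 15² = 225)
(-6/82)*u(6) + N = (-6/82)*(√2*√6) + 225 = (-6*1/82)*(2*√3) + 225 = -6*√3/41 + 225 = 225 - 6*√3/41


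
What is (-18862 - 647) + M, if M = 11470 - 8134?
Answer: -16173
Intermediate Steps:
M = 3336
(-18862 - 647) + M = (-18862 - 647) + 3336 = -19509 + 3336 = -16173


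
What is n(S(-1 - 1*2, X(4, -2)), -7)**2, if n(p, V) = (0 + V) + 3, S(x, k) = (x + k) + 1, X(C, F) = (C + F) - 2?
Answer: 16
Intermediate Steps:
X(C, F) = -2 + C + F
S(x, k) = 1 + k + x (S(x, k) = (k + x) + 1 = 1 + k + x)
n(p, V) = 3 + V (n(p, V) = V + 3 = 3 + V)
n(S(-1 - 1*2, X(4, -2)), -7)**2 = (3 - 7)**2 = (-4)**2 = 16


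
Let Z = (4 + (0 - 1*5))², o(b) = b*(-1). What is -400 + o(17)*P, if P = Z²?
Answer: -417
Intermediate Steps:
o(b) = -b
Z = 1 (Z = (4 + (0 - 5))² = (4 - 5)² = (-1)² = 1)
P = 1 (P = 1² = 1)
-400 + o(17)*P = -400 - 1*17*1 = -400 - 17*1 = -400 - 17 = -417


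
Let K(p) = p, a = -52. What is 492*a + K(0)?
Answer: -25584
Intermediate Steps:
492*a + K(0) = 492*(-52) + 0 = -25584 + 0 = -25584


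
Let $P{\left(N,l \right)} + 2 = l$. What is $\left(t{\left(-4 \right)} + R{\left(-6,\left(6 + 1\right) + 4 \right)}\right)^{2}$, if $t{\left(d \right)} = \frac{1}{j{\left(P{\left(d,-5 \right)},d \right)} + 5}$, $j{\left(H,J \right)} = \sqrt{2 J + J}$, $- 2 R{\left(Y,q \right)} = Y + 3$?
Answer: $\frac{- 181 i + 204 \sqrt{3}}{4 \left(- 13 i + 20 \sqrt{3}\right)} \approx 2.6649 - 0.30618 i$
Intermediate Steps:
$P{\left(N,l \right)} = -2 + l$
$R{\left(Y,q \right)} = - \frac{3}{2} - \frac{Y}{2}$ ($R{\left(Y,q \right)} = - \frac{Y + 3}{2} = - \frac{3 + Y}{2} = - \frac{3}{2} - \frac{Y}{2}$)
$j{\left(H,J \right)} = \sqrt{3} \sqrt{J}$ ($j{\left(H,J \right)} = \sqrt{3 J} = \sqrt{3} \sqrt{J}$)
$t{\left(d \right)} = \frac{1}{5 + \sqrt{3} \sqrt{d}}$ ($t{\left(d \right)} = \frac{1}{\sqrt{3} \sqrt{d} + 5} = \frac{1}{5 + \sqrt{3} \sqrt{d}}$)
$\left(t{\left(-4 \right)} + R{\left(-6,\left(6 + 1\right) + 4 \right)}\right)^{2} = \left(\frac{1}{5 + \sqrt{3} \sqrt{-4}} - - \frac{3}{2}\right)^{2} = \left(\frac{1}{5 + \sqrt{3} \cdot 2 i} + \left(- \frac{3}{2} + 3\right)\right)^{2} = \left(\frac{1}{5 + 2 i \sqrt{3}} + \frac{3}{2}\right)^{2} = \left(\frac{3}{2} + \frac{1}{5 + 2 i \sqrt{3}}\right)^{2}$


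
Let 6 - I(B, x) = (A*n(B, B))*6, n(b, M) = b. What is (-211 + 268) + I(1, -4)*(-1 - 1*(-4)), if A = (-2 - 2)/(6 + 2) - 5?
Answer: 174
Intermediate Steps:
A = -11/2 (A = -4/8 - 5 = -4*⅛ - 5 = -½ - 5 = -11/2 ≈ -5.5000)
I(B, x) = 6 + 33*B (I(B, x) = 6 - (-11*B/2)*6 = 6 - (-33)*B = 6 + 33*B)
(-211 + 268) + I(1, -4)*(-1 - 1*(-4)) = (-211 + 268) + (6 + 33*1)*(-1 - 1*(-4)) = 57 + (6 + 33)*(-1 + 4) = 57 + 39*3 = 57 + 117 = 174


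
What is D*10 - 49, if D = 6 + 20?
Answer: 211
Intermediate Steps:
D = 26
D*10 - 49 = 26*10 - 49 = 260 - 49 = 211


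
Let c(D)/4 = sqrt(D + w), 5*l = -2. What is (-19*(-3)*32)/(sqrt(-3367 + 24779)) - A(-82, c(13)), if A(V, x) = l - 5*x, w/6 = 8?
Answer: 2/5 + 20*sqrt(61) + 912*sqrt(5353)/5353 ≈ 169.07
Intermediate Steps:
l = -2/5 (l = (1/5)*(-2) = -2/5 ≈ -0.40000)
w = 48 (w = 6*8 = 48)
c(D) = 4*sqrt(48 + D) (c(D) = 4*sqrt(D + 48) = 4*sqrt(48 + D))
A(V, x) = -2/5 - 5*x
(-19*(-3)*32)/(sqrt(-3367 + 24779)) - A(-82, c(13)) = (-19*(-3)*32)/(sqrt(-3367 + 24779)) - (-2/5 - 20*sqrt(48 + 13)) = (57*32)/(sqrt(21412)) - (-2/5 - 20*sqrt(61)) = 1824/((2*sqrt(5353))) - (-2/5 - 20*sqrt(61)) = 1824*(sqrt(5353)/10706) + (2/5 + 20*sqrt(61)) = 912*sqrt(5353)/5353 + (2/5 + 20*sqrt(61)) = 2/5 + 20*sqrt(61) + 912*sqrt(5353)/5353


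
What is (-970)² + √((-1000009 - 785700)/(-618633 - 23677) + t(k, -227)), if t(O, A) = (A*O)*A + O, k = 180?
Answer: 940900 + √3826679984160687790/642310 ≈ 9.4395e+5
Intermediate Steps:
t(O, A) = O + O*A² (t(O, A) = O*A² + O = O + O*A²)
(-970)² + √((-1000009 - 785700)/(-618633 - 23677) + t(k, -227)) = (-970)² + √((-1000009 - 785700)/(-618633 - 23677) + 180*(1 + (-227)²)) = 940900 + √(-1785709/(-642310) + 180*(1 + 51529)) = 940900 + √(-1785709*(-1/642310) + 180*51530) = 940900 + √(1785709/642310 + 9275400) = 940900 + √(5957683959709/642310) = 940900 + √3826679984160687790/642310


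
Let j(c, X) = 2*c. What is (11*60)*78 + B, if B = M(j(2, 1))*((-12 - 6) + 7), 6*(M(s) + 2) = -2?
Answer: 154517/3 ≈ 51506.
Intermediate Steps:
M(s) = -7/3 (M(s) = -2 + (1/6)*(-2) = -2 - 1/3 = -7/3)
B = 77/3 (B = -7*((-12 - 6) + 7)/3 = -7*(-18 + 7)/3 = -7/3*(-11) = 77/3 ≈ 25.667)
(11*60)*78 + B = (11*60)*78 + 77/3 = 660*78 + 77/3 = 51480 + 77/3 = 154517/3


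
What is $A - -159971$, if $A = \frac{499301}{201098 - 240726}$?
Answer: $\frac{6338831487}{39628} \approx 1.5996 \cdot 10^{5}$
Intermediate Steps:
$A = - \frac{499301}{39628}$ ($A = \frac{499301}{201098 - 240726} = \frac{499301}{-39628} = 499301 \left(- \frac{1}{39628}\right) = - \frac{499301}{39628} \approx -12.6$)
$A - -159971 = - \frac{499301}{39628} - -159971 = - \frac{499301}{39628} + 159971 = \frac{6338831487}{39628}$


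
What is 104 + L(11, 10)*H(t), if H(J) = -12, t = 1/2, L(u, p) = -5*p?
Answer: 704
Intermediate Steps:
t = ½ ≈ 0.50000
104 + L(11, 10)*H(t) = 104 - 5*10*(-12) = 104 - 50*(-12) = 104 + 600 = 704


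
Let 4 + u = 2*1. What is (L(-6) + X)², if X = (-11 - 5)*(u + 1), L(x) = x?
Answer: 100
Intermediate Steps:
u = -2 (u = -4 + 2*1 = -4 + 2 = -2)
X = 16 (X = (-11 - 5)*(-2 + 1) = -16*(-1) = 16)
(L(-6) + X)² = (-6 + 16)² = 10² = 100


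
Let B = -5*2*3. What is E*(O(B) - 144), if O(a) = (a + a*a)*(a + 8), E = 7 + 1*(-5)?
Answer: -38568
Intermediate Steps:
E = 2 (E = 7 - 5 = 2)
B = -30 (B = -10*3 = -30)
O(a) = (8 + a)*(a + a**2) (O(a) = (a + a**2)*(8 + a) = (8 + a)*(a + a**2))
E*(O(B) - 144) = 2*(-30*(8 + (-30)**2 + 9*(-30)) - 144) = 2*(-30*(8 + 900 - 270) - 144) = 2*(-30*638 - 144) = 2*(-19140 - 144) = 2*(-19284) = -38568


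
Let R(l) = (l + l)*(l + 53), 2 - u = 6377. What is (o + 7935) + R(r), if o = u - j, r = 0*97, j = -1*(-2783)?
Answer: -1223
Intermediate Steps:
u = -6375 (u = 2 - 1*6377 = 2 - 6377 = -6375)
j = 2783
r = 0
o = -9158 (o = -6375 - 1*2783 = -6375 - 2783 = -9158)
R(l) = 2*l*(53 + l) (R(l) = (2*l)*(53 + l) = 2*l*(53 + l))
(o + 7935) + R(r) = (-9158 + 7935) + 2*0*(53 + 0) = -1223 + 2*0*53 = -1223 + 0 = -1223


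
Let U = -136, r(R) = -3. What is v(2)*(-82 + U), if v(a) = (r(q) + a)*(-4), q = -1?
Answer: -872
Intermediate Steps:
v(a) = 12 - 4*a (v(a) = (-3 + a)*(-4) = 12 - 4*a)
v(2)*(-82 + U) = (12 - 4*2)*(-82 - 136) = (12 - 8)*(-218) = 4*(-218) = -872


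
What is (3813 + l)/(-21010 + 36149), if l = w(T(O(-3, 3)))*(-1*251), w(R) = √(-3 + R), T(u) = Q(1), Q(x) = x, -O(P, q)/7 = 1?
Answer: 3813/15139 - 251*I*√2/15139 ≈ 0.25187 - 0.023447*I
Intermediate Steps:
O(P, q) = -7 (O(P, q) = -7*1 = -7)
T(u) = 1
l = -251*I*√2 (l = √(-3 + 1)*(-1*251) = √(-2)*(-251) = (I*√2)*(-251) = -251*I*√2 ≈ -354.97*I)
(3813 + l)/(-21010 + 36149) = (3813 - 251*I*√2)/(-21010 + 36149) = (3813 - 251*I*√2)/15139 = (3813 - 251*I*√2)*(1/15139) = 3813/15139 - 251*I*√2/15139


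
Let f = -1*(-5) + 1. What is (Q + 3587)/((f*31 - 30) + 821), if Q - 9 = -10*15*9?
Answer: 2246/977 ≈ 2.2989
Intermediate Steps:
f = 6 (f = 5 + 1 = 6)
Q = -1341 (Q = 9 - 10*15*9 = 9 - 150*9 = 9 - 1350 = -1341)
(Q + 3587)/((f*31 - 30) + 821) = (-1341 + 3587)/((6*31 - 30) + 821) = 2246/((186 - 30) + 821) = 2246/(156 + 821) = 2246/977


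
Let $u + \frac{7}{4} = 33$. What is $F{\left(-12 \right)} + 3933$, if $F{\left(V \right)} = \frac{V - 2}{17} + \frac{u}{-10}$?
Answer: $\frac{534351}{136} \approx 3929.1$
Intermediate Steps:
$u = \frac{125}{4}$ ($u = - \frac{7}{4} + 33 = \frac{125}{4} \approx 31.25$)
$F{\left(V \right)} = - \frac{441}{136} + \frac{V}{17}$ ($F{\left(V \right)} = \frac{V - 2}{17} + \frac{125}{4 \left(-10\right)} = \left(V - 2\right) \frac{1}{17} + \frac{125}{4} \left(- \frac{1}{10}\right) = \left(-2 + V\right) \frac{1}{17} - \frac{25}{8} = \left(- \frac{2}{17} + \frac{V}{17}\right) - \frac{25}{8} = - \frac{441}{136} + \frac{V}{17}$)
$F{\left(-12 \right)} + 3933 = \left(- \frac{441}{136} + \frac{1}{17} \left(-12\right)\right) + 3933 = \left(- \frac{441}{136} - \frac{12}{17}\right) + 3933 = - \frac{537}{136} + 3933 = \frac{534351}{136}$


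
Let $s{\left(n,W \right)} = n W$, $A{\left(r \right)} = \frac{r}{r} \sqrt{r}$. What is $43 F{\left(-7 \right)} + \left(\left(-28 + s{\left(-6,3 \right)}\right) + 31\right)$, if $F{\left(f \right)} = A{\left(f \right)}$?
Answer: $-15 + 43 i \sqrt{7} \approx -15.0 + 113.77 i$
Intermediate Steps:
$A{\left(r \right)} = \sqrt{r}$ ($A{\left(r \right)} = 1 \sqrt{r} = \sqrt{r}$)
$s{\left(n,W \right)} = W n$
$F{\left(f \right)} = \sqrt{f}$
$43 F{\left(-7 \right)} + \left(\left(-28 + s{\left(-6,3 \right)}\right) + 31\right) = 43 \sqrt{-7} + \left(\left(-28 + 3 \left(-6\right)\right) + 31\right) = 43 i \sqrt{7} + \left(\left(-28 - 18\right) + 31\right) = 43 i \sqrt{7} + \left(-46 + 31\right) = 43 i \sqrt{7} - 15 = -15 + 43 i \sqrt{7}$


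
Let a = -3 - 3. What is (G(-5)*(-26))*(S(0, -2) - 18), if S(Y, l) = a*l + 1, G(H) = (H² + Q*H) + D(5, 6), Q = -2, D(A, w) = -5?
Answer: 3900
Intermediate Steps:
a = -6
G(H) = -5 + H² - 2*H (G(H) = (H² - 2*H) - 5 = -5 + H² - 2*H)
S(Y, l) = 1 - 6*l (S(Y, l) = -6*l + 1 = 1 - 6*l)
(G(-5)*(-26))*(S(0, -2) - 18) = ((-5 + (-5)² - 2*(-5))*(-26))*((1 - 6*(-2)) - 18) = ((-5 + 25 + 10)*(-26))*((1 + 12) - 18) = (30*(-26))*(13 - 18) = -780*(-5) = 3900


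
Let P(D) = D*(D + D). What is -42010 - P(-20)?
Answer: -42810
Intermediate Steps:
P(D) = 2*D² (P(D) = D*(2*D) = 2*D²)
-42010 - P(-20) = -42010 - 2*(-20)² = -42010 - 2*400 = -42010 - 1*800 = -42010 - 800 = -42810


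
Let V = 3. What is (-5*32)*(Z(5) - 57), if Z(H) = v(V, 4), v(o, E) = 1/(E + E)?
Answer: 9100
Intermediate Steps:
v(o, E) = 1/(2*E)
Z(H) = ⅛ (Z(H) = (½)/4 = (½)*(¼) = ⅛)
(-5*32)*(Z(5) - 57) = (-5*32)*(⅛ - 57) = -160*(-455/8) = 9100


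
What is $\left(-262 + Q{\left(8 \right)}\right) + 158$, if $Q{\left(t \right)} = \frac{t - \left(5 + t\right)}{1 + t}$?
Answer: $- \frac{941}{9} \approx -104.56$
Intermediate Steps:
$Q{\left(t \right)} = - \frac{5}{1 + t}$
$\left(-262 + Q{\left(8 \right)}\right) + 158 = \left(-262 - \frac{5}{1 + 8}\right) + 158 = \left(-262 - \frac{5}{9}\right) + 158 = - \frac{2363}{9} + 158 = - \frac{941}{9}$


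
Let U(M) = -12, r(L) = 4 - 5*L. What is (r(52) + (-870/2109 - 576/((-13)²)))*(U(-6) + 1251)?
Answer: -38246108670/118807 ≈ -3.2192e+5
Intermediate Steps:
(r(52) + (-870/2109 - 576/((-13)²)))*(U(-6) + 1251) = ((4 - 5*52) + (-870/2109 - 576/((-13)²)))*(-12 + 1251) = ((4 - 260) + (-870*1/2109 - 576/169))*1239 = (-256 + (-290/703 - 576*1/169))*1239 = (-256 + (-290/703 - 576/169))*1239 = (-256 - 453938/118807)*1239 = -30868530/118807*1239 = -38246108670/118807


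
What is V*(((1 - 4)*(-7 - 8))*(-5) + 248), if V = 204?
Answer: 4692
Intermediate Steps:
V*(((1 - 4)*(-7 - 8))*(-5) + 248) = 204*(((1 - 4)*(-7 - 8))*(-5) + 248) = 204*(-3*(-15)*(-5) + 248) = 204*(45*(-5) + 248) = 204*(-225 + 248) = 204*23 = 4692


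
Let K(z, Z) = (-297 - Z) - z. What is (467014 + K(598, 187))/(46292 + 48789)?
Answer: 465932/95081 ≈ 4.9004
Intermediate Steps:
K(z, Z) = -297 - Z - z
(467014 + K(598, 187))/(46292 + 48789) = (467014 + (-297 - 1*187 - 1*598))/(46292 + 48789) = (467014 + (-297 - 187 - 598))/95081 = (467014 - 1082)*(1/95081) = 465932*(1/95081) = 465932/95081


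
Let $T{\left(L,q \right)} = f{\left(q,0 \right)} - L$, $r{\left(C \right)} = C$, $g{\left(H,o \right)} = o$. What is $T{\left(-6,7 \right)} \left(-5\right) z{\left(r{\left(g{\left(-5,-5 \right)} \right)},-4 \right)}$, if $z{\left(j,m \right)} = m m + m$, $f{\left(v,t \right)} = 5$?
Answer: $-660$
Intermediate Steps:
$z{\left(j,m \right)} = m + m^{2}$ ($z{\left(j,m \right)} = m^{2} + m = m + m^{2}$)
$T{\left(L,q \right)} = 5 - L$
$T{\left(-6,7 \right)} \left(-5\right) z{\left(r{\left(g{\left(-5,-5 \right)} \right)},-4 \right)} = \left(5 - -6\right) \left(-5\right) \left(- 4 \left(1 - 4\right)\right) = \left(5 + 6\right) \left(-5\right) \left(\left(-4\right) \left(-3\right)\right) = 11 \left(-5\right) 12 = \left(-55\right) 12 = -660$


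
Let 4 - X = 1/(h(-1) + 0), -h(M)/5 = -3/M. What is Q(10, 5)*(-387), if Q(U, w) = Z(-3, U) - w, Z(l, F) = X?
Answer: 1806/5 ≈ 361.20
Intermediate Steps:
h(M) = 15/M (h(M) = -(-15)/M = 15/M)
X = 61/15 (X = 4 - 1/(15/(-1) + 0) = 4 - 1/(15*(-1) + 0) = 4 - 1/(-15 + 0) = 4 - 1/(-15) = 4 - 1*(-1/15) = 4 + 1/15 = 61/15 ≈ 4.0667)
Z(l, F) = 61/15
Q(U, w) = 61/15 - w
Q(10, 5)*(-387) = (61/15 - 1*5)*(-387) = (61/15 - 5)*(-387) = -14/15*(-387) = 1806/5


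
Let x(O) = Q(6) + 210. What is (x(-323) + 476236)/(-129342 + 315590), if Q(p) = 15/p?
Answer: 952897/372496 ≈ 2.5581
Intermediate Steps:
x(O) = 425/2 (x(O) = 15/6 + 210 = 15*(1/6) + 210 = 5/2 + 210 = 425/2)
(x(-323) + 476236)/(-129342 + 315590) = (425/2 + 476236)/(-129342 + 315590) = (952897/2)/186248 = (952897/2)*(1/186248) = 952897/372496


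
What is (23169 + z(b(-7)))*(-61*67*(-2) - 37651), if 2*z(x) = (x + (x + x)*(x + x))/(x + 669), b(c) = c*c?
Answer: -981004493749/1436 ≈ -6.8315e+8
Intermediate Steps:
b(c) = c²
z(x) = (x + 4*x²)/(2*(669 + x)) (z(x) = ((x + (x + x)*(x + x))/(x + 669))/2 = ((x + (2*x)*(2*x))/(669 + x))/2 = ((x + 4*x²)/(669 + x))/2 = (x + 4*x²)/(2*(669 + x)))
(23169 + z(b(-7)))*(-61*67*(-2) - 37651) = (23169 + (½)*(-7)²*(1 + 4*(-7)²)/(669 + (-7)²))*(-61*67*(-2) - 37651) = (23169 + (½)*49*(1 + 4*49)/(669 + 49))*(-4087*(-2) - 37651) = (23169 + (½)*49*(1 + 196)/718)*(8174 - 37651) = (23169 + (½)*49*(1/718)*197)*(-29477) = (23169 + 9653/1436)*(-29477) = (33280337/1436)*(-29477) = -981004493749/1436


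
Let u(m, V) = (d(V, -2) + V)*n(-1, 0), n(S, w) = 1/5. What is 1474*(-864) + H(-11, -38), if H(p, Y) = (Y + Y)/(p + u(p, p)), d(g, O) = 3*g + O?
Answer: -128626756/101 ≈ -1.2735e+6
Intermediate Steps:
d(g, O) = O + 3*g
n(S, w) = 1/5
u(m, V) = -2/5 + 4*V/5 (u(m, V) = ((-2 + 3*V) + V)*(1/5) = (-2 + 4*V)*(1/5) = -2/5 + 4*V/5)
H(p, Y) = 2*Y/(-2/5 + 9*p/5) (H(p, Y) = (Y + Y)/(p + (-2/5 + 4*p/5)) = (2*Y)/(-2/5 + 9*p/5) = 2*Y/(-2/5 + 9*p/5))
1474*(-864) + H(-11, -38) = 1474*(-864) + 10*(-38)/(-2 + 9*(-11)) = -1273536 + 10*(-38)/(-2 - 99) = -1273536 + 10*(-38)/(-101) = -1273536 + 10*(-38)*(-1/101) = -1273536 + 380/101 = -128626756/101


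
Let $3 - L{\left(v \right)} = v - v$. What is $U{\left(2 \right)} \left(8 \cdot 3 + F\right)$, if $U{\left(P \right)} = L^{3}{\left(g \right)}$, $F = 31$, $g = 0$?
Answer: $1485$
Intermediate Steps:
$L{\left(v \right)} = 3$ ($L{\left(v \right)} = 3 - \left(v - v\right) = 3 - 0 = 3 + 0 = 3$)
$U{\left(P \right)} = 27$ ($U{\left(P \right)} = 3^{3} = 27$)
$U{\left(2 \right)} \left(8 \cdot 3 + F\right) = 27 \left(8 \cdot 3 + 31\right) = 27 \left(24 + 31\right) = 27 \cdot 55 = 1485$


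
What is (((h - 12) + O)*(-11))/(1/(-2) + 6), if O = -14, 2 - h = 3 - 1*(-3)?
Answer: 60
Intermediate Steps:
h = -4 (h = 2 - (3 - 1*(-3)) = 2 - (3 + 3) = 2 - 1*6 = 2 - 6 = -4)
(((h - 12) + O)*(-11))/(1/(-2) + 6) = (((-4 - 12) - 14)*(-11))/(1/(-2) + 6) = ((-16 - 14)*(-11))/(-½ + 6) = (-30*(-11))/(11/2) = 330*(2/11) = 60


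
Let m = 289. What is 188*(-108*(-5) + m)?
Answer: 155852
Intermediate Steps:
188*(-108*(-5) + m) = 188*(-108*(-5) + 289) = 188*(540 + 289) = 188*829 = 155852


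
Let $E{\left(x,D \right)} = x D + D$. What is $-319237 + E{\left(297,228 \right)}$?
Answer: $-251293$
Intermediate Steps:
$E{\left(x,D \right)} = D + D x$ ($E{\left(x,D \right)} = D x + D = D + D x$)
$-319237 + E{\left(297,228 \right)} = -319237 + 228 \left(1 + 297\right) = -319237 + 228 \cdot 298 = -319237 + 67944 = -251293$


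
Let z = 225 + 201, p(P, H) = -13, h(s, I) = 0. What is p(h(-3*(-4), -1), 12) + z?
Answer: 413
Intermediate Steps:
z = 426
p(h(-3*(-4), -1), 12) + z = -13 + 426 = 413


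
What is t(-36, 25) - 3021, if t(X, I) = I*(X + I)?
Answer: -3296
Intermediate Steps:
t(X, I) = I*(I + X)
t(-36, 25) - 3021 = 25*(25 - 36) - 3021 = 25*(-11) - 3021 = -275 - 3021 = -3296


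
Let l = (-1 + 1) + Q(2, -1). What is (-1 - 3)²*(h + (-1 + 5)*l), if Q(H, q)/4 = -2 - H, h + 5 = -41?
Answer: -1760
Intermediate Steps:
h = -46 (h = -5 - 41 = -46)
Q(H, q) = -8 - 4*H (Q(H, q) = 4*(-2 - H) = -8 - 4*H)
l = -16 (l = (-1 + 1) + (-8 - 4*2) = 0 + (-8 - 8) = 0 - 16 = -16)
(-1 - 3)²*(h + (-1 + 5)*l) = (-1 - 3)²*(-46 + (-1 + 5)*(-16)) = (-4)²*(-46 + 4*(-16)) = 16*(-46 - 64) = 16*(-110) = -1760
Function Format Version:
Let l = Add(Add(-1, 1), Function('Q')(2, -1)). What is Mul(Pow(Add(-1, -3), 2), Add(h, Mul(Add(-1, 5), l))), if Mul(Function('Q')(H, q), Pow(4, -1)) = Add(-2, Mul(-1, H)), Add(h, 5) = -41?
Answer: -1760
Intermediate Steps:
h = -46 (h = Add(-5, -41) = -46)
Function('Q')(H, q) = Add(-8, Mul(-4, H)) (Function('Q')(H, q) = Mul(4, Add(-2, Mul(-1, H))) = Add(-8, Mul(-4, H)))
l = -16 (l = Add(Add(-1, 1), Add(-8, Mul(-4, 2))) = Add(0, Add(-8, -8)) = Add(0, -16) = -16)
Mul(Pow(Add(-1, -3), 2), Add(h, Mul(Add(-1, 5), l))) = Mul(Pow(Add(-1, -3), 2), Add(-46, Mul(Add(-1, 5), -16))) = Mul(Pow(-4, 2), Add(-46, Mul(4, -16))) = Mul(16, Add(-46, -64)) = Mul(16, -110) = -1760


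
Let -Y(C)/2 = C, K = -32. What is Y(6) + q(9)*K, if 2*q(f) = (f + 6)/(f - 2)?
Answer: -324/7 ≈ -46.286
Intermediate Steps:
Y(C) = -2*C
q(f) = (6 + f)/(2*(-2 + f)) (q(f) = ((f + 6)/(f - 2))/2 = ((6 + f)/(-2 + f))/2 = (6 + f)/(2*(-2 + f)))
Y(6) + q(9)*K = -2*6 + ((6 + 9)/(2*(-2 + 9)))*(-32) = -12 + ((½)*15/7)*(-32) = -12 + ((½)*(⅐)*15)*(-32) = -12 + (15/14)*(-32) = -12 - 240/7 = -324/7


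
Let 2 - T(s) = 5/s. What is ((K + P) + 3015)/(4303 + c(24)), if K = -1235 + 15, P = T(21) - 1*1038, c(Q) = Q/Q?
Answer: 7967/45192 ≈ 0.17629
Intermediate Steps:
T(s) = 2 - 5/s
c(Q) = 1
P = -21761/21 (P = (2 - 5/21) - 1*1038 = (2 - 5*1/21) - 1038 = (2 - 5/21) - 1038 = 37/21 - 1038 = -21761/21 ≈ -1036.2)
K = -1220
((K + P) + 3015)/(4303 + c(24)) = ((-1220 - 21761/21) + 3015)/(4303 + 1) = (-47381/21 + 3015)/4304 = (15934/21)*(1/4304) = 7967/45192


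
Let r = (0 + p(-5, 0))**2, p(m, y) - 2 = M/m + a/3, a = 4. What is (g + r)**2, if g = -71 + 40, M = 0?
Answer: 32041/81 ≈ 395.57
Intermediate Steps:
p(m, y) = 10/3 (p(m, y) = 2 + (0/m + 4/3) = 2 + (0 + 4*(1/3)) = 2 + (0 + 4/3) = 2 + 4/3 = 10/3)
r = 100/9 (r = (0 + 10/3)**2 = (10/3)**2 = 100/9 ≈ 11.111)
g = -31
(g + r)**2 = (-31 + 100/9)**2 = (-179/9)**2 = 32041/81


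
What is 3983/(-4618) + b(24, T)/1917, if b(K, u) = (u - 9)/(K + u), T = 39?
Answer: -160297451/185906826 ≈ -0.86225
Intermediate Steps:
b(K, u) = (-9 + u)/(K + u)
3983/(-4618) + b(24, T)/1917 = 3983/(-4618) + ((-9 + 39)/(24 + 39))/1917 = 3983*(-1/4618) + (30/63)*(1/1917) = -3983/4618 + ((1/63)*30)*(1/1917) = -3983/4618 + (10/21)*(1/1917) = -3983/4618 + 10/40257 = -160297451/185906826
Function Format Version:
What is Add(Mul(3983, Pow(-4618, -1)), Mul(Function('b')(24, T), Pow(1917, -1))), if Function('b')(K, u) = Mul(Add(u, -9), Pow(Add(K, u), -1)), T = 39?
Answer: Rational(-160297451, 185906826) ≈ -0.86225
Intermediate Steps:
Function('b')(K, u) = Mul(Pow(Add(K, u), -1), Add(-9, u)) (Function('b')(K, u) = Mul(Add(-9, u), Pow(Add(K, u), -1)) = Mul(Pow(Add(K, u), -1), Add(-9, u)))
Add(Mul(3983, Pow(-4618, -1)), Mul(Function('b')(24, T), Pow(1917, -1))) = Add(Mul(3983, Pow(-4618, -1)), Mul(Mul(Pow(Add(24, 39), -1), Add(-9, 39)), Pow(1917, -1))) = Add(Mul(3983, Rational(-1, 4618)), Mul(Mul(Pow(63, -1), 30), Rational(1, 1917))) = Add(Rational(-3983, 4618), Mul(Mul(Rational(1, 63), 30), Rational(1, 1917))) = Add(Rational(-3983, 4618), Mul(Rational(10, 21), Rational(1, 1917))) = Add(Rational(-3983, 4618), Rational(10, 40257)) = Rational(-160297451, 185906826)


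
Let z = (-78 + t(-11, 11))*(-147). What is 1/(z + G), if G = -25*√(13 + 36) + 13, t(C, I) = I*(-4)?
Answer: 1/17772 ≈ 5.6268e-5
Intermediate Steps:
t(C, I) = -4*I
z = 17934 (z = (-78 - 4*11)*(-147) = (-78 - 44)*(-147) = -122*(-147) = 17934)
G = -162 (G = -25*√49 + 13 = -25*7 + 13 = -175 + 13 = -162)
1/(z + G) = 1/(17934 - 162) = 1/17772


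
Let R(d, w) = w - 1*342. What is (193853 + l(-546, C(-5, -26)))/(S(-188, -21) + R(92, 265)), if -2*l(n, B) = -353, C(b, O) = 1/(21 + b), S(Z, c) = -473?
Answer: -388059/1100 ≈ -352.78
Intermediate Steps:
R(d, w) = -342 + w (R(d, w) = w - 342 = -342 + w)
l(n, B) = 353/2 (l(n, B) = -1/2*(-353) = 353/2)
(193853 + l(-546, C(-5, -26)))/(S(-188, -21) + R(92, 265)) = (193853 + 353/2)/(-473 + (-342 + 265)) = 388059/(2*(-473 - 77)) = (388059/2)/(-550) = (388059/2)*(-1/550) = -388059/1100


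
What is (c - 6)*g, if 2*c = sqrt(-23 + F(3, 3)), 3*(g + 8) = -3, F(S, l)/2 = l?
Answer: 54 - 9*I*sqrt(17)/2 ≈ 54.0 - 18.554*I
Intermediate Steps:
F(S, l) = 2*l
g = -9 (g = -8 + (1/3)*(-3) = -8 - 1 = -9)
c = I*sqrt(17)/2 (c = sqrt(-23 + 2*3)/2 = sqrt(-23 + 6)/2 = sqrt(-17)/2 = (I*sqrt(17))/2 = I*sqrt(17)/2 ≈ 2.0616*I)
(c - 6)*g = (I*sqrt(17)/2 - 6)*(-9) = (-6 + I*sqrt(17)/2)*(-9) = 54 - 9*I*sqrt(17)/2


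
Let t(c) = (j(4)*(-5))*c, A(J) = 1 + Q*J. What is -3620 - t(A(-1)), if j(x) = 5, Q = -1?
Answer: -3570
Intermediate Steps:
A(J) = 1 - J
t(c) = -25*c (t(c) = (5*(-5))*c = -25*c)
-3620 - t(A(-1)) = -3620 - (-25)*(1 - 1*(-1)) = -3620 - (-25)*(1 + 1) = -3620 - (-25)*2 = -3620 - 1*(-50) = -3620 + 50 = -3570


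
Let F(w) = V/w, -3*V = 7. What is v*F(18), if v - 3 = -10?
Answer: 49/54 ≈ 0.90741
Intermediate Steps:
V = -7/3 (V = -1/3*7 = -7/3 ≈ -2.3333)
v = -7 (v = 3 - 10 = -7)
F(w) = -7/(3*w)
v*F(18) = -(-49)/(3*18) = -7*(-7/54) = 49/54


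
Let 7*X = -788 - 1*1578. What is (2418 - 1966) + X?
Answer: 114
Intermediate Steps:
X = -338 (X = (-788 - 1*1578)/7 = (-788 - 1578)/7 = (1/7)*(-2366) = -338)
(2418 - 1966) + X = (2418 - 1966) - 338 = 452 - 338 = 114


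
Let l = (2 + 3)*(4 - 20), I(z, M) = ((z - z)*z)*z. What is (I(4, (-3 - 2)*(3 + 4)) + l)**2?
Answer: 6400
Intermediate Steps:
I(z, M) = 0 (I(z, M) = (0*z)*z = 0*z = 0)
l = -80 (l = 5*(-16) = -80)
(I(4, (-3 - 2)*(3 + 4)) + l)**2 = (0 - 80)**2 = (-80)**2 = 6400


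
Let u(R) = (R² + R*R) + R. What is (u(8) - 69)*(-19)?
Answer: -1273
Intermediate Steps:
u(R) = R + 2*R² (u(R) = (R² + R²) + R = 2*R² + R = R + 2*R²)
(u(8) - 69)*(-19) = (8*(1 + 2*8) - 69)*(-19) = (8*(1 + 16) - 69)*(-19) = (8*17 - 69)*(-19) = (136 - 69)*(-19) = 67*(-19) = -1273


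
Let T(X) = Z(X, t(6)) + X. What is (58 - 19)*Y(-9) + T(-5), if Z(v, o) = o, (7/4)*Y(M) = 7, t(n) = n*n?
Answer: 187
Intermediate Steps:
t(n) = n²
Y(M) = 4 (Y(M) = (4/7)*7 = 4)
T(X) = 36 + X (T(X) = 6² + X = 36 + X)
(58 - 19)*Y(-9) + T(-5) = (58 - 19)*4 + (36 - 5) = 39*4 + 31 = 156 + 31 = 187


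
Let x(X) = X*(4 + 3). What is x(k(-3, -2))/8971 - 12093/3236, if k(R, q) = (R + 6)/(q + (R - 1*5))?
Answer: -542465493/145150780 ≈ -3.7373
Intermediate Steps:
k(R, q) = (6 + R)/(-5 + R + q) (k(R, q) = (6 + R)/(q + (R - 5)) = (6 + R)/(q + (-5 + R)) = (6 + R)/(-5 + R + q))
x(X) = 7*X (x(X) = X*7 = 7*X)
x(k(-3, -2))/8971 - 12093/3236 = (7*((6 - 3)/(-5 - 3 - 2)))/8971 - 12093/3236 = (7*(3/(-10)))*(1/8971) - 12093*1/3236 = (7*(-⅒*3))*(1/8971) - 12093/3236 = (7*(-3/10))*(1/8971) - 12093/3236 = -21/10*1/8971 - 12093/3236 = -21/89710 - 12093/3236 = -542465493/145150780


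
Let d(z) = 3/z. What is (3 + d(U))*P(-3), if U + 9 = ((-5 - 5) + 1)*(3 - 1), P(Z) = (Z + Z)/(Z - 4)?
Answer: 52/21 ≈ 2.4762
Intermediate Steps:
P(Z) = 2*Z/(-4 + Z) (P(Z) = (2*Z)/(-4 + Z) = 2*Z/(-4 + Z))
U = -27 (U = -9 + ((-5 - 5) + 1)*(3 - 1) = -9 + (-10 + 1)*2 = -9 - 9*2 = -9 - 18 = -27)
(3 + d(U))*P(-3) = (3 + 3/(-27))*(2*(-3)/(-4 - 3)) = (3 + 3*(-1/27))*(2*(-3)/(-7)) = (3 - ⅑)*(2*(-3)*(-⅐)) = (26/9)*(6/7) = 52/21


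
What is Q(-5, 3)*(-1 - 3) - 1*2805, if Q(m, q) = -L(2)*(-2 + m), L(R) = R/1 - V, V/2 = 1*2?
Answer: -2749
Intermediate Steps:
V = 4 (V = 2*(1*2) = 2*2 = 4)
L(R) = -4 + R (L(R) = R/1 - 1*4 = R*1 - 4 = R - 4 = -4 + R)
Q(m, q) = -4 + 2*m (Q(m, q) = -(-4 + 2)*(-2 + m) = -(-2)*(-2 + m) = -(4 - 2*m) = -4 + 2*m)
Q(-5, 3)*(-1 - 3) - 1*2805 = (-4 + 2*(-5))*(-1 - 3) - 1*2805 = (-4 - 10)*(-4) - 2805 = -14*(-4) - 2805 = 56 - 2805 = -2749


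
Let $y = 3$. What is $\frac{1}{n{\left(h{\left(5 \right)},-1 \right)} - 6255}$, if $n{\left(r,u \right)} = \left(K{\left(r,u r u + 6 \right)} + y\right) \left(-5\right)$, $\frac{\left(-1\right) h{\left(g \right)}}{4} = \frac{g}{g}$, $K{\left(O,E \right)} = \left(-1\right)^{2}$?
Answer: $- \frac{1}{6275} \approx -0.00015936$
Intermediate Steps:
$K{\left(O,E \right)} = 1$
$h{\left(g \right)} = -4$ ($h{\left(g \right)} = - 4 \frac{g}{g} = \left(-4\right) 1 = -4$)
$n{\left(r,u \right)} = -20$ ($n{\left(r,u \right)} = \left(1 + 3\right) \left(-5\right) = 4 \left(-5\right) = -20$)
$\frac{1}{n{\left(h{\left(5 \right)},-1 \right)} - 6255} = \frac{1}{-20 - 6255} = \frac{1}{-6275} = - \frac{1}{6275}$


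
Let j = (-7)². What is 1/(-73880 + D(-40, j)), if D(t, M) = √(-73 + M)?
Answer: -9235/682281803 - I*√6/2729127212 ≈ -1.3535e-5 - 8.9754e-10*I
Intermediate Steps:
j = 49
1/(-73880 + D(-40, j)) = 1/(-73880 + √(-73 + 49)) = 1/(-73880 + √(-24)) = 1/(-73880 + 2*I*√6)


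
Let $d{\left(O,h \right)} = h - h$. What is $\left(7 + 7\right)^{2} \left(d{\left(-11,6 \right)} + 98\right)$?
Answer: $19208$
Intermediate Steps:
$d{\left(O,h \right)} = 0$
$\left(7 + 7\right)^{2} \left(d{\left(-11,6 \right)} + 98\right) = \left(7 + 7\right)^{2} \left(0 + 98\right) = 14^{2} \cdot 98 = 196 \cdot 98 = 19208$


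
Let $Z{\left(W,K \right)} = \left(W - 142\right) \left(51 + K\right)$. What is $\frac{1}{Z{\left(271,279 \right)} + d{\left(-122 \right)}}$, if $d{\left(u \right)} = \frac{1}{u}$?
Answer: $\frac{122}{5193539} \approx 2.3491 \cdot 10^{-5}$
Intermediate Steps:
$Z{\left(W,K \right)} = \left(-142 + W\right) \left(51 + K\right)$
$\frac{1}{Z{\left(271,279 \right)} + d{\left(-122 \right)}} = \frac{1}{\left(-7242 - 39618 + 51 \cdot 271 + 279 \cdot 271\right) + \frac{1}{-122}} = \frac{1}{\left(-7242 - 39618 + 13821 + 75609\right) - \frac{1}{122}} = \frac{1}{42570 - \frac{1}{122}} = \frac{1}{\frac{5193539}{122}} = \frac{122}{5193539}$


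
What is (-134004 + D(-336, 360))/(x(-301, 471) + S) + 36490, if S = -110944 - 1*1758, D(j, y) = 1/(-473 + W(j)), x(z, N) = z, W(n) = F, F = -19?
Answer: 2028817829209/55597476 ≈ 36491.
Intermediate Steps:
W(n) = -19
D(j, y) = -1/492 (D(j, y) = 1/(-473 - 19) = 1/(-492) = -1/492)
S = -112702 (S = -110944 - 1758 = -112702)
(-134004 + D(-336, 360))/(x(-301, 471) + S) + 36490 = (-134004 - 1/492)/(-301 - 112702) + 36490 = -65929969/492/(-113003) + 36490 = -65929969/492*(-1/113003) + 36490 = 65929969/55597476 + 36490 = 2028817829209/55597476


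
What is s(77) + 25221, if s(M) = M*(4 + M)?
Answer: 31458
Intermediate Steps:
s(77) + 25221 = 77*(4 + 77) + 25221 = 77*81 + 25221 = 6237 + 25221 = 31458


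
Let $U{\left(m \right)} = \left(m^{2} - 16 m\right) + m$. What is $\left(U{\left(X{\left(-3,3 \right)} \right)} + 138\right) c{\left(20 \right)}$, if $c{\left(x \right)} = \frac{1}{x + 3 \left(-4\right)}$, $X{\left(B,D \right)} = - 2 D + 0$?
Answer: $33$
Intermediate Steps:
$X{\left(B,D \right)} = - 2 D$
$U{\left(m \right)} = m^{2} - 15 m$
$c{\left(x \right)} = \frac{1}{-12 + x}$ ($c{\left(x \right)} = \frac{1}{x - 12} = \frac{1}{-12 + x}$)
$\left(U{\left(X{\left(-3,3 \right)} \right)} + 138\right) c{\left(20 \right)} = \frac{\left(-2\right) 3 \left(-15 - 6\right) + 138}{-12 + 20} = \frac{- 6 \left(-15 - 6\right) + 138}{8} = \left(\left(-6\right) \left(-21\right) + 138\right) \frac{1}{8} = \left(126 + 138\right) \frac{1}{8} = 264 \cdot \frac{1}{8} = 33$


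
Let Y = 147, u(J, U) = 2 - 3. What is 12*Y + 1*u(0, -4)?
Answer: 1763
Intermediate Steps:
u(J, U) = -1
12*Y + 1*u(0, -4) = 12*147 + 1*(-1) = 1764 - 1 = 1763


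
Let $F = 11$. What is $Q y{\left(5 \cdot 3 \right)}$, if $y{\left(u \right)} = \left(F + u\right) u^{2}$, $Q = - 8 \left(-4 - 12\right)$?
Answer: $748800$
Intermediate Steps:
$Q = 128$ ($Q = \left(-8\right) \left(-16\right) = 128$)
$y{\left(u \right)} = u^{2} \left(11 + u\right)$ ($y{\left(u \right)} = \left(11 + u\right) u^{2} = u^{2} \left(11 + u\right)$)
$Q y{\left(5 \cdot 3 \right)} = 128 \left(5 \cdot 3\right)^{2} \left(11 + 5 \cdot 3\right) = 128 \cdot 15^{2} \left(11 + 15\right) = 128 \cdot 225 \cdot 26 = 128 \cdot 5850 = 748800$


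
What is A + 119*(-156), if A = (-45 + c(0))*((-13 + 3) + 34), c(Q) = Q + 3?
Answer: -19572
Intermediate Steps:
c(Q) = 3 + Q
A = -1008 (A = (-45 + (3 + 0))*((-13 + 3) + 34) = (-45 + 3)*(-10 + 34) = -42*24 = -1008)
A + 119*(-156) = -1008 + 119*(-156) = -1008 - 18564 = -19572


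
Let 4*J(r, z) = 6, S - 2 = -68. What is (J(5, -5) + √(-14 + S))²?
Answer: -311/4 + 12*I*√5 ≈ -77.75 + 26.833*I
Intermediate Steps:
S = -66 (S = 2 - 68 = -66)
J(r, z) = 3/2 (J(r, z) = (¼)*6 = 3/2)
(J(5, -5) + √(-14 + S))² = (3/2 + √(-14 - 66))² = (3/2 + √(-80))² = (3/2 + 4*I*√5)²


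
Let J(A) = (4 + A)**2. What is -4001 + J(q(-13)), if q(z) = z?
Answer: -3920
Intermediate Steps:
-4001 + J(q(-13)) = -4001 + (4 - 13)**2 = -4001 + (-9)**2 = -4001 + 81 = -3920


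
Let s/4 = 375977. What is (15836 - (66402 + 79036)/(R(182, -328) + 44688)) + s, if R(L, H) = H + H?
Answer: 33458611185/22016 ≈ 1.5197e+6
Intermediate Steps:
R(L, H) = 2*H
s = 1503908 (s = 4*375977 = 1503908)
(15836 - (66402 + 79036)/(R(182, -328) + 44688)) + s = (15836 - (66402 + 79036)/(2*(-328) + 44688)) + 1503908 = (15836 - 145438/(-656 + 44688)) + 1503908 = (15836 - 145438/44032) + 1503908 = (15836 - 1*72719/22016) + 1503908 = (15836 - 72719/22016) + 1503908 = 348572657/22016 + 1503908 = 33458611185/22016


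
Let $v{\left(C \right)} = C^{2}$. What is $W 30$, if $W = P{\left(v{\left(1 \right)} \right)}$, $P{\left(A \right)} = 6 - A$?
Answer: $150$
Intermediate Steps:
$W = 5$ ($W = 6 - 1^{2} = 6 - 1 = 5$)
$W 30 = 5 \cdot 30 = 150$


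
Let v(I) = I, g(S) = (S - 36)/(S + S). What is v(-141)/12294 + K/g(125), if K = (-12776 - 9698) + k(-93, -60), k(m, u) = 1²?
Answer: -23023592683/364722 ≈ -63126.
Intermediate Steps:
g(S) = (-36 + S)/(2*S) (g(S) = (-36 + S)/((2*S)) = (-36 + S)*(1/(2*S)) = (-36 + S)/(2*S))
k(m, u) = 1
K = -22473 (K = (-12776 - 9698) + 1 = -22474 + 1 = -22473)
v(-141)/12294 + K/g(125) = -141/12294 - 22473*250/(-36 + 125) = -141*1/12294 - 22473/((½)*(1/125)*89) = -47/4098 - 22473/89/250 = -47/4098 - 22473*250/89 = -47/4098 - 5618250/89 = -23023592683/364722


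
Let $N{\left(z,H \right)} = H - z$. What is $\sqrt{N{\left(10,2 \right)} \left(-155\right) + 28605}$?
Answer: $\sqrt{29845} \approx 172.76$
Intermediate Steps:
$\sqrt{N{\left(10,2 \right)} \left(-155\right) + 28605} = \sqrt{\left(2 - 10\right) \left(-155\right) + 28605} = \sqrt{\left(-8\right) \left(-155\right) + 28605} = \sqrt{1240 + 28605} = \sqrt{29845}$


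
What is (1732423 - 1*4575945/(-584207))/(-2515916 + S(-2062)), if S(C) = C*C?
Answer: 506049109753/507070644548 ≈ 0.99799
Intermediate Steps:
S(C) = C**2
(1732423 - 1*4575945/(-584207))/(-2515916 + S(-2062)) = (1732423 - 1*4575945/(-584207))/(-2515916 + (-2062)**2) = (1732423 - 4575945*(-1/584207))/(-2515916 + 4251844) = (1732423 + 4575945/584207)/1735928 = (1012098219506/584207)*(1/1735928) = 506049109753/507070644548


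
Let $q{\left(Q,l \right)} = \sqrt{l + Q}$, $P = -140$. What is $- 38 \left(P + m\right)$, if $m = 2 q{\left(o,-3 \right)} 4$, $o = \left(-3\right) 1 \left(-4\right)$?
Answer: $4408$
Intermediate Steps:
$o = 12$ ($o = \left(-3\right) \left(-4\right) = 12$)
$q{\left(Q,l \right)} = \sqrt{Q + l}$
$m = 24$ ($m = 2 \sqrt{12 - 3} \cdot 4 = 2 \sqrt{9} \cdot 4 = 2 \cdot 3 \cdot 4 = 6 \cdot 4 = 24$)
$- 38 \left(P + m\right) = - 38 \left(-140 + 24\right) = \left(-38\right) \left(-116\right) = 4408$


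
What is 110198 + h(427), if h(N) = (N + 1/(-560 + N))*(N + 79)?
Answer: 43392074/133 ≈ 3.2626e+5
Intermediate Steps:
h(N) = (79 + N)*(N + 1/(-560 + N)) (h(N) = (N + 1/(-560 + N))*(79 + N) = (79 + N)*(N + 1/(-560 + N)))
110198 + h(427) = 110198 + (79 + 427³ - 44239*427 - 481*427²)/(-560 + 427) = 110198 + (79 + 77854483 - 18890053 - 481*182329)/(-133) = 110198 - (79 + 77854483 - 18890053 - 87700249)/133 = 110198 - 1/133*(-28735740) = 110198 + 28735740/133 = 43392074/133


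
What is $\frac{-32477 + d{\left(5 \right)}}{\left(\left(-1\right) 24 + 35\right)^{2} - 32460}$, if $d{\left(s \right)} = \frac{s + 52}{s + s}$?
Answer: $\frac{324713}{323390} \approx 1.0041$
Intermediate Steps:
$d{\left(s \right)} = \frac{52 + s}{2 s}$
$\frac{-32477 + d{\left(5 \right)}}{\left(\left(-1\right) 24 + 35\right)^{2} - 32460} = \frac{-32477 + \frac{52 + 5}{2 \cdot 5}}{\left(\left(-1\right) 24 + 35\right)^{2} - 32460} = \frac{-32477 + \frac{1}{2} \cdot \frac{1}{5} \cdot 57}{\left(-24 + 35\right)^{2} - 32460} = \frac{-32477 + \frac{57}{10}}{11^{2} - 32460} = - \frac{324713}{10 \left(121 - 32460\right)} = - \frac{324713}{10 \left(-32339\right)} = \left(- \frac{324713}{10}\right) \left(- \frac{1}{32339}\right) = \frac{324713}{323390}$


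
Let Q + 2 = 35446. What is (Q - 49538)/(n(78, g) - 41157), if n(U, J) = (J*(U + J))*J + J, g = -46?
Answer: -14094/26509 ≈ -0.53167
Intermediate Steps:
Q = 35444 (Q = -2 + 35446 = 35444)
n(U, J) = J + J²*(J + U) (n(U, J) = (J*(J + U))*J + J = J²*(J + U) + J = J + J²*(J + U))
(Q - 49538)/(n(78, g) - 41157) = (35444 - 49538)/(-46*(1 + (-46)² - 46*78) - 41157) = -14094/(-46*(1 + 2116 - 3588) - 41157) = -14094/(-46*(-1471) - 41157) = -14094/(67666 - 41157) = -14094/26509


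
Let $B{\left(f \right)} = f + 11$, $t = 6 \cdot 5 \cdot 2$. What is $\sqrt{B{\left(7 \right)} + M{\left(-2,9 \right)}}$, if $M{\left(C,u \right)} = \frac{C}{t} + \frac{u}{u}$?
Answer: $\frac{\sqrt{17070}}{30} \approx 4.3551$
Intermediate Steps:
$t = 60$ ($t = 30 \cdot 2 = 60$)
$B{\left(f \right)} = 11 + f$
$M{\left(C,u \right)} = 1 + \frac{C}{60}$ ($M{\left(C,u \right)} = \frac{C}{60} + \frac{u}{u} = C \frac{1}{60} + 1 = \frac{C}{60} + 1 = 1 + \frac{C}{60}$)
$\sqrt{B{\left(7 \right)} + M{\left(-2,9 \right)}} = \sqrt{\left(11 + 7\right) + \left(1 + \frac{1}{60} \left(-2\right)\right)} = \sqrt{18 + \left(1 - \frac{1}{30}\right)} = \sqrt{18 + \frac{29}{30}} = \sqrt{\frac{569}{30}} = \frac{\sqrt{17070}}{30}$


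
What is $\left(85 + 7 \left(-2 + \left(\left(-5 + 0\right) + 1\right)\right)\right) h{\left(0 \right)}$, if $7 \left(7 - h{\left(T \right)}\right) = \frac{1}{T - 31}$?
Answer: $\frac{65360}{217} \approx 301.2$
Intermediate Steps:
$h{\left(T \right)} = 7 - \frac{1}{7 \left(-31 + T\right)}$ ($h{\left(T \right)} = 7 - \frac{1}{7 \left(T - 31\right)} = 7 - \frac{1}{7 \left(-31 + T\right)}$)
$\left(85 + 7 \left(-2 + \left(\left(-5 + 0\right) + 1\right)\right)\right) h{\left(0 \right)} = \left(85 + 7 \left(-2 + \left(\left(-5 + 0\right) + 1\right)\right)\right) \frac{-1520 + 49 \cdot 0}{7 \left(-31 + 0\right)} = \left(85 + 7 \left(-2 + \left(-5 + 1\right)\right)\right) \frac{-1520 + 0}{7 \left(-31\right)} = \left(85 + 7 \left(-2 - 4\right)\right) \frac{1}{7} \left(- \frac{1}{31}\right) \left(-1520\right) = \left(85 + 7 \left(-6\right)\right) \frac{1520}{217} = \left(85 - 42\right) \frac{1520}{217} = 43 \cdot \frac{1520}{217} = \frac{65360}{217}$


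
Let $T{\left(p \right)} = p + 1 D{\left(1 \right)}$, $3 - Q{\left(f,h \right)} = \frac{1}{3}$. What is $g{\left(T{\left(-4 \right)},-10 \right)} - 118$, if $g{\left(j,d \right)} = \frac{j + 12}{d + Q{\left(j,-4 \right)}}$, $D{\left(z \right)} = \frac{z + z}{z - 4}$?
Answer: $-119$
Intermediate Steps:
$D{\left(z \right)} = \frac{2 z}{-4 + z}$
$Q{\left(f,h \right)} = \frac{8}{3}$ ($Q{\left(f,h \right)} = 3 - \frac{1}{3} = \frac{8}{3}$)
$T{\left(p \right)} = - \frac{2}{3} + p$ ($T{\left(p \right)} = p + 1 \cdot 2 \cdot 1 \frac{1}{-4 + 1} = p + 1 \cdot 2 \cdot 1 \frac{1}{-3} = p + 1 \cdot 2 \cdot 1 \left(- \frac{1}{3}\right) = p + 1 \left(- \frac{2}{3}\right) = p - \frac{2}{3} = - \frac{2}{3} + p$)
$g{\left(j,d \right)} = \frac{12 + j}{\frac{8}{3} + d}$ ($g{\left(j,d \right)} = \frac{j + 12}{d + \frac{8}{3}} = \frac{12 + j}{\frac{8}{3} + d}$)
$g{\left(T{\left(-4 \right)},-10 \right)} - 118 = \frac{3 \left(12 - \frac{14}{3}\right)}{8 + 3 \left(-10\right)} - 118 = \frac{3 \left(12 - \frac{14}{3}\right)}{8 - 30} - 118 = 3 \frac{1}{-22} \cdot \frac{22}{3} - 118 = 3 \left(- \frac{1}{22}\right) \frac{22}{3} - 118 = -1 - 118 = -119$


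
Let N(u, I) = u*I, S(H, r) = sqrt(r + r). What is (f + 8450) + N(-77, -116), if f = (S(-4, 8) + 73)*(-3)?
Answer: 17151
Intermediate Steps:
S(H, r) = sqrt(2)*sqrt(r) (S(H, r) = sqrt(2*r) = sqrt(2)*sqrt(r))
N(u, I) = I*u
f = -231 (f = (sqrt(2)*sqrt(8) + 73)*(-3) = (sqrt(2)*(2*sqrt(2)) + 73)*(-3) = (4 + 73)*(-3) = 77*(-3) = -231)
(f + 8450) + N(-77, -116) = (-231 + 8450) - 116*(-77) = 8219 + 8932 = 17151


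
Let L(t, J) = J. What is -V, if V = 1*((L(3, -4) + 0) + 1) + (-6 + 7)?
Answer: 2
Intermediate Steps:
V = -2 (V = 1*((-4 + 0) + 1) + (-6 + 7) = 1*(-4 + 1) + 1 = 1*(-3) + 1 = -3 + 1 = -2)
-V = -1*(-2) = 2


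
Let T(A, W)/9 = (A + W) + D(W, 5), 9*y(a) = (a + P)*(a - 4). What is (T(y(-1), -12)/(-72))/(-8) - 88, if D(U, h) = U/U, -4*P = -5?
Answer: -203153/2304 ≈ -88.174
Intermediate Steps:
P = 5/4 (P = -¼*(-5) = 5/4 ≈ 1.2500)
D(U, h) = 1
y(a) = (-4 + a)*(5/4 + a)/9 (y(a) = ((a + 5/4)*(a - 4))/9 = ((5/4 + a)*(-4 + a))/9 = ((-4 + a)*(5/4 + a))/9 = (-4 + a)*(5/4 + a)/9)
T(A, W) = 9 + 9*A + 9*W (T(A, W) = 9*((A + W) + 1) = 9*(1 + A + W) = 9 + 9*A + 9*W)
(T(y(-1), -12)/(-72))/(-8) - 88 = ((9 + 9*(-5/9 - 11/36*(-1) + (⅑)*(-1)²) + 9*(-12))/(-72))/(-8) - 88 = -(9 + 9*(-5/9 + 11/36 + (⅑)*1) - 108)*(-1)/(8*72) - 88 = -(9 + 9*(-5/9 + 11/36 + ⅑) - 108)*(-1)/(8*72) - 88 = -(9 + 9*(-5/36) - 108)*(-1)/(8*72) - 88 = -(9 - 5/4 - 108)*(-1)/(8*72) - 88 = -(-401)*(-1)/(32*72) - 88 = -⅛*401/288 - 88 = -401/2304 - 88 = -203153/2304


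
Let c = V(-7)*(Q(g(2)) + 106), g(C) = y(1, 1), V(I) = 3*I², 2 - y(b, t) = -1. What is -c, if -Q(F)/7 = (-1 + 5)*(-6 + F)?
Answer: -27930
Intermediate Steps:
y(b, t) = 3 (y(b, t) = 2 - 1*(-1) = 2 + 1 = 3)
g(C) = 3
Q(F) = 168 - 28*F (Q(F) = -7*(-1 + 5)*(-6 + F) = -28*(-6 + F) = -7*(-24 + 4*F) = 168 - 28*F)
c = 27930 (c = (3*(-7)²)*((168 - 28*3) + 106) = (3*49)*((168 - 84) + 106) = 147*(84 + 106) = 147*190 = 27930)
-c = -1*27930 = -27930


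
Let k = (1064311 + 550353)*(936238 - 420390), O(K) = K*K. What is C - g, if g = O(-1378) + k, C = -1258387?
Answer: -832924352343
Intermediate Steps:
O(K) = K²
k = 832921195072 (k = 1614664*515848 = 832921195072)
g = 832923093956 (g = (-1378)² + 832921195072 = 1898884 + 832921195072 = 832923093956)
C - g = -1258387 - 1*832923093956 = -1258387 - 832923093956 = -832924352343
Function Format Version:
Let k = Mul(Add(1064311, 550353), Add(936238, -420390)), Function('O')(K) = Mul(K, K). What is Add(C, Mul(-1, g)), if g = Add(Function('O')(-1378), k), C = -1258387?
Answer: -832924352343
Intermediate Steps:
Function('O')(K) = Pow(K, 2)
k = 832921195072 (k = Mul(1614664, 515848) = 832921195072)
g = 832923093956 (g = Add(Pow(-1378, 2), 832921195072) = Add(1898884, 832921195072) = 832923093956)
Add(C, Mul(-1, g)) = Add(-1258387, Mul(-1, 832923093956)) = Add(-1258387, -832923093956) = -832924352343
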